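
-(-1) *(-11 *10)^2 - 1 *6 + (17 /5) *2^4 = 60742/5 = 12148.40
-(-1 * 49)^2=-2401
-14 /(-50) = 7/25 = 0.28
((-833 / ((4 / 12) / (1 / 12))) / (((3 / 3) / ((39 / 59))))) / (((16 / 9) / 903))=-264021849/3776 = -69921.04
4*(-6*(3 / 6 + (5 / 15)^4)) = -332/27 = -12.30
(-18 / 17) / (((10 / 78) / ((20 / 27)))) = -104/17 = -6.12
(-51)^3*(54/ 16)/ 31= -14441.84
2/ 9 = 0.22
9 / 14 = 0.64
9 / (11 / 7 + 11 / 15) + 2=1429/242 = 5.90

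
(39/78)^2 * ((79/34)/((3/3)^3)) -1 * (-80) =10959/136 = 80.58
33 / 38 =0.87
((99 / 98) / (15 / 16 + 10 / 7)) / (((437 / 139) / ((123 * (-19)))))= -13540824/42665 = -317.38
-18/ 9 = -2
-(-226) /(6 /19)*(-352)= -755744/3 = -251914.67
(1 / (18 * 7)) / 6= 1/756 = 0.00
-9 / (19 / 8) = -72/19 = -3.79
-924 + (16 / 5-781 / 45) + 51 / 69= -970226/1035 = -937.42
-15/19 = -0.79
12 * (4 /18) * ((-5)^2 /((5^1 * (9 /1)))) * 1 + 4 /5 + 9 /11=4603/1485 = 3.10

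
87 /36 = 29/12 = 2.42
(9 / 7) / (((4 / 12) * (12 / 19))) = 171/28 = 6.11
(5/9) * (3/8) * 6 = 5/4 = 1.25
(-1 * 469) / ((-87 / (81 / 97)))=12663/2813 = 4.50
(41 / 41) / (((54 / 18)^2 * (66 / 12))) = 2/99 = 0.02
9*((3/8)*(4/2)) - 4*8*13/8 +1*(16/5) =-841/20 = -42.05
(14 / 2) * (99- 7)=644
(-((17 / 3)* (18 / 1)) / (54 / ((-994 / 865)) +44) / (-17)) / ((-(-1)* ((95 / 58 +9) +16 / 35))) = -6053460/33491701 = -0.18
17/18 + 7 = 143/18 = 7.94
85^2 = 7225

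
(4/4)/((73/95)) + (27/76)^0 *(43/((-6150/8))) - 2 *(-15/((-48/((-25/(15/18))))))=17953901/897900 = 20.00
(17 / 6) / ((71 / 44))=374/213 = 1.76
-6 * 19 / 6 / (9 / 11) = -209/9 = -23.22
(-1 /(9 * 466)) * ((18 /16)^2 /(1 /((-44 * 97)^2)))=-10246401/1864 = -5497.00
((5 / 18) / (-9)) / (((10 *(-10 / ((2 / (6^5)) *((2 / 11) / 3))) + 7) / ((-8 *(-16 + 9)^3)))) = 6860/519630633 = 0.00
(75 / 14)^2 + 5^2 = 53.70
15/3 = 5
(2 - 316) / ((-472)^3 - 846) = 157/52577447 = 0.00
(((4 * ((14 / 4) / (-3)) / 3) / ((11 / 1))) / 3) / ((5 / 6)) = -28/495 = -0.06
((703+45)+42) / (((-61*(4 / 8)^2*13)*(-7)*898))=1580/2492399 = 0.00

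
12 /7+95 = 677/7 = 96.71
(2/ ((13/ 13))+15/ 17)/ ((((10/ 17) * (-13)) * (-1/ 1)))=49/130 = 0.38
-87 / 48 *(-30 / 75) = 29/40 = 0.72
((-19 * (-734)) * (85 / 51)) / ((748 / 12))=69730/187 = 372.89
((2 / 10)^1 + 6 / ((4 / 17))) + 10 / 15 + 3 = 881/30 = 29.37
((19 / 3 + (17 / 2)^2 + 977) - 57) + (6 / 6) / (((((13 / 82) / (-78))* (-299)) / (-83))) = 3092885/3588 = 862.01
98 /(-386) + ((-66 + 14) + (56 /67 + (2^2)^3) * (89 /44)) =11221577/142241 = 78.89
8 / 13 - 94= -1214/13 = -93.38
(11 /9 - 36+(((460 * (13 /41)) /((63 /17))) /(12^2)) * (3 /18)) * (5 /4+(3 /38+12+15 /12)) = -282512023/557928 = -506.36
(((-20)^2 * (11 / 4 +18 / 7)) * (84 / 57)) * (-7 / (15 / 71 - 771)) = 28.49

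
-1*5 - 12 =-17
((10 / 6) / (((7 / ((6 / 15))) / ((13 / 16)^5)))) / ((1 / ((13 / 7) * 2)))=4826809/38535168 = 0.13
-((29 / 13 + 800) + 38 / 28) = -146253/182 = -803.59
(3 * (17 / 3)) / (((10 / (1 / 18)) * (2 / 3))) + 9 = 1097/120 = 9.14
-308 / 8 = -77/2 = -38.50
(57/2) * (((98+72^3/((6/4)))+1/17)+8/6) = 7094544.68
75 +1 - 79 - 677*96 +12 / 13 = -844923/13 = -64994.08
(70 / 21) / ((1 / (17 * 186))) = 10540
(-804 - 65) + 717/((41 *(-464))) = -869.04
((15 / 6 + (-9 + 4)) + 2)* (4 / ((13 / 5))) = -10/13 = -0.77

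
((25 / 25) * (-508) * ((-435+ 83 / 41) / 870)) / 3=84.27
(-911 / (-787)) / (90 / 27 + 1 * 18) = 2733/50368 = 0.05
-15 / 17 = -0.88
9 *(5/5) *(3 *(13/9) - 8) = -33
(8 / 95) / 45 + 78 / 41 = 333778/175275 = 1.90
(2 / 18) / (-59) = -1/531 = 0.00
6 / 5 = 1.20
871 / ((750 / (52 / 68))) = 11323/12750 = 0.89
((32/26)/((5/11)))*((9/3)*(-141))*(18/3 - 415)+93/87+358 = 883704573/1885 = 468808.79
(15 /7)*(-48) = -720/7 = -102.86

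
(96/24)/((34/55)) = 110/17 = 6.47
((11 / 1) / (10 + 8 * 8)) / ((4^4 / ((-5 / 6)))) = -55/113664 = 0.00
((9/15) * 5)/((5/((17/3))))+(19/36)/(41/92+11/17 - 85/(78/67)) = 223245904/65802585 = 3.39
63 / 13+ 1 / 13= 64/13 = 4.92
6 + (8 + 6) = 20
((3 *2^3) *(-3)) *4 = -288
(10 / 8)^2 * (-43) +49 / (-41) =-44859/656 = -68.38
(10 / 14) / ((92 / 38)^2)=1805/14812 = 0.12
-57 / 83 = -0.69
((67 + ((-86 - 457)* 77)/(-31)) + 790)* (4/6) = 136756/93 = 1470.49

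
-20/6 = -10/3 = -3.33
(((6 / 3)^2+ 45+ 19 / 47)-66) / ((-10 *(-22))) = -39/517 = -0.08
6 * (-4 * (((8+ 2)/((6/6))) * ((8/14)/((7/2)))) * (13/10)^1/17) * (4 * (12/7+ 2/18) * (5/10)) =-191360/17493 = -10.94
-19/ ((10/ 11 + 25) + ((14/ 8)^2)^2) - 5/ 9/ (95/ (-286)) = 19270922/16992441 = 1.13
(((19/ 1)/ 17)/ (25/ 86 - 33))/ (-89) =1634/4256069 = 0.00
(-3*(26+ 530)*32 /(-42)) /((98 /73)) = 324704/343 = 946.66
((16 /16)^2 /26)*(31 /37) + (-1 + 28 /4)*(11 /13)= 4915/962 = 5.11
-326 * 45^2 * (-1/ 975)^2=-2934/4225 = -0.69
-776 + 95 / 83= -774.86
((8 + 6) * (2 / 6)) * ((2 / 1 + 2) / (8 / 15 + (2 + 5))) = 2.48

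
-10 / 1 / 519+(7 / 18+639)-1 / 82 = 40814660/63837 = 639.36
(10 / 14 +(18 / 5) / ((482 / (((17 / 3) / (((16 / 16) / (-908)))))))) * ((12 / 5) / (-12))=318131/42175 = 7.54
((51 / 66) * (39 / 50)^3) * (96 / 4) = 3025269/343750 = 8.80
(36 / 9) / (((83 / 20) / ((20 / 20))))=80/83 = 0.96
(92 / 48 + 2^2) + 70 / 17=2047/204 = 10.03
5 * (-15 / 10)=-15/2 = -7.50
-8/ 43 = -0.19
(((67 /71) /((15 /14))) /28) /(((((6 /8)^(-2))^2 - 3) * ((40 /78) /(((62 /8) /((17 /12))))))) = 504711/241400 = 2.09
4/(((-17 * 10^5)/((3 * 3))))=-9/425000 = 0.00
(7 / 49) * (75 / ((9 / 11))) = 275/21 = 13.10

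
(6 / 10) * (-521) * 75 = -23445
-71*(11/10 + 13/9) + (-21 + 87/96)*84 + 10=-669071/360 = -1858.53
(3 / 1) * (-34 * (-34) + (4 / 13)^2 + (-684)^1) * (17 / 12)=339082/169 = 2006.40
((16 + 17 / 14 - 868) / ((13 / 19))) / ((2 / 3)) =-678927/364 = -1865.18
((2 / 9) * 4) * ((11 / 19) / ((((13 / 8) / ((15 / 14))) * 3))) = 1760/15561 = 0.11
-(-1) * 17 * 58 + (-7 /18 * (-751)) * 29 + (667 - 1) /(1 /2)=194177/18 = 10787.61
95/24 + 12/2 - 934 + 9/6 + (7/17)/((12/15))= -376187/408 = -922.03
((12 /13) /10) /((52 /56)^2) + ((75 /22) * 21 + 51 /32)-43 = 117129577/3866720 = 30.29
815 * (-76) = -61940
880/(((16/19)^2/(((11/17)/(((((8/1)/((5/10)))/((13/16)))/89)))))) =252694585/69632 = 3629.00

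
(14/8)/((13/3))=21/52 = 0.40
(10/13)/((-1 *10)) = -1/13 = -0.08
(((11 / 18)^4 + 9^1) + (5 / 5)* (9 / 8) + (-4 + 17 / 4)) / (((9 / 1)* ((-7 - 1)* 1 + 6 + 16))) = 157681/1889568 = 0.08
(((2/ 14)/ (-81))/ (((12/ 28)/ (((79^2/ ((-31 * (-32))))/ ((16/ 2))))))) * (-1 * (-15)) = -31205/642816 = -0.05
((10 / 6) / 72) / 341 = 5/73656 = 0.00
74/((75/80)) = 1184/15 = 78.93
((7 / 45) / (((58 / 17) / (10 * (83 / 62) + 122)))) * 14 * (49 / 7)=8157569/13485 = 604.94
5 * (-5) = -25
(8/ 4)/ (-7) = -2/7 = -0.29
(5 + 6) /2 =11/2 = 5.50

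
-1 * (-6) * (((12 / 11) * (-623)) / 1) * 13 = -583128/11 = -53011.64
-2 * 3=-6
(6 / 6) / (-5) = -1/5 = -0.20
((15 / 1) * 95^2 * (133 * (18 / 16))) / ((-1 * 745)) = -27188.57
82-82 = 0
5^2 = 25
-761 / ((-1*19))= 761/19 = 40.05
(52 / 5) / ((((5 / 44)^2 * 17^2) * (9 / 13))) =1308736/325125 = 4.03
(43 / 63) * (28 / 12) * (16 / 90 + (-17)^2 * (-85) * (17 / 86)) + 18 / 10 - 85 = -18993713/2430 = -7816.34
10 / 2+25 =30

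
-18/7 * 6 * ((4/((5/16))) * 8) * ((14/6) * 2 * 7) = -258048/5 = -51609.60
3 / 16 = 0.19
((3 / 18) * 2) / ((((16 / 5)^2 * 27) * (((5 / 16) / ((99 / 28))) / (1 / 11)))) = 5/4032 = 0.00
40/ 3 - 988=-2924/3 = -974.67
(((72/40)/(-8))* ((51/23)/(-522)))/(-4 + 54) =51/2668000 = 0.00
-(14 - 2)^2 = -144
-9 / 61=-0.15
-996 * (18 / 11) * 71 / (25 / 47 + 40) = -19941912/6985 = -2854.96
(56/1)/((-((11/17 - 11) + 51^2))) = -952/44041 = -0.02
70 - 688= -618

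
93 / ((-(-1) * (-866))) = -93/866 = -0.11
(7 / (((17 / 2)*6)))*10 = 70/51 = 1.37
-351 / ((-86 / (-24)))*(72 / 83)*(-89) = 26990496/3569 = 7562.48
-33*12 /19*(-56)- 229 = 17825/19 = 938.16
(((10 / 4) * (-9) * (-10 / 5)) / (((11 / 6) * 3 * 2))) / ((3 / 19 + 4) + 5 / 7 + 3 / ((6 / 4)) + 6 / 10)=29925/54659 = 0.55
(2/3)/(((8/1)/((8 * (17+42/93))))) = 1082/93 = 11.63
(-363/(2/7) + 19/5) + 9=-12577/10 = -1257.70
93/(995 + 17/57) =5301/56732 = 0.09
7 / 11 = 0.64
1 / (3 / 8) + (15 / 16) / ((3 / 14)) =169/24 = 7.04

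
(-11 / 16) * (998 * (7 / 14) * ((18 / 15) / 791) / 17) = -16467/537880 = -0.03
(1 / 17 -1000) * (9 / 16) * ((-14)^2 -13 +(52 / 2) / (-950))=-831047112/8075 = -102916.05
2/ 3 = 0.67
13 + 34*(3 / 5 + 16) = 577.40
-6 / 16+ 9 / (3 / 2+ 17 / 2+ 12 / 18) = 15/32 = 0.47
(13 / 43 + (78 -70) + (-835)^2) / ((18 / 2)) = 29981032/387 = 77470.37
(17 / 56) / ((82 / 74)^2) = 23273/94136 = 0.25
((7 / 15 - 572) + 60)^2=58874929/225 = 261666.35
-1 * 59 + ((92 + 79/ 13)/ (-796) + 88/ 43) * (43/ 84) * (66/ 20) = -55.75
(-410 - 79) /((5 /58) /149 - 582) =4225938/5029639 = 0.84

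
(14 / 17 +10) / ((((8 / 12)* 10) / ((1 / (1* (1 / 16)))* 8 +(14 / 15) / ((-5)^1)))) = 440956/2125 = 207.51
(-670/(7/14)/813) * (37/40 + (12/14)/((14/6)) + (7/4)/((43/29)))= -4654021/1141994 = -4.08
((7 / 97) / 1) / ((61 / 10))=70/5917 = 0.01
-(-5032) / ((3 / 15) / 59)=1484440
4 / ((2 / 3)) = 6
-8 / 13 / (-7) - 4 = -356/91 = -3.91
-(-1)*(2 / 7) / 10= 1/35 = 0.03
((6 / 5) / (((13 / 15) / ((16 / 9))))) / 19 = 32/247 = 0.13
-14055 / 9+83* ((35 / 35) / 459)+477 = -497779/459 = -1084.49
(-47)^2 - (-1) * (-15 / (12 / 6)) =4403/2 = 2201.50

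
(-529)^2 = 279841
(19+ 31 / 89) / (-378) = -41/801 = -0.05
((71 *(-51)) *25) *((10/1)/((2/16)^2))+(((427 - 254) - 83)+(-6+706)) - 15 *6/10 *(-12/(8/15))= -115870015/2 = -57935007.50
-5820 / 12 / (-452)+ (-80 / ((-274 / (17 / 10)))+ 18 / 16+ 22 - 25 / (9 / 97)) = -272806277/1114632 = -244.75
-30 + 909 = 879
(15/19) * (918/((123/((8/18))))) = 2.62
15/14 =1.07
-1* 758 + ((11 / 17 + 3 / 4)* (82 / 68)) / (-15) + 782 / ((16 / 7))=-360661/867 = -415.99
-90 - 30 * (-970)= 29010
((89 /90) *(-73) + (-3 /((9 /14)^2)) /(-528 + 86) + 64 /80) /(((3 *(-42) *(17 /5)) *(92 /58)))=5369785/51125256 = 0.11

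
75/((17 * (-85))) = -15/289 = -0.05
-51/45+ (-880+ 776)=-1577/15 = -105.13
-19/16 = -1.19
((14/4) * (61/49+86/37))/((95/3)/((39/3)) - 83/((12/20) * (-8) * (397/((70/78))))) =92483532/18322955 = 5.05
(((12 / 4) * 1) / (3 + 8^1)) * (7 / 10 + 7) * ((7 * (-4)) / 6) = -49/5 = -9.80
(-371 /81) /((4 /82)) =-15211/162 = -93.90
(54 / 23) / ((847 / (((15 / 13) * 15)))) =12150/253253 = 0.05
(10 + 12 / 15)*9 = 486/5 = 97.20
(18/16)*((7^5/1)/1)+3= 151287/8 = 18910.88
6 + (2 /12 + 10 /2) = 67/6 = 11.17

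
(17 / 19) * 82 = 1394/19 = 73.37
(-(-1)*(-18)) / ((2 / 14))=-126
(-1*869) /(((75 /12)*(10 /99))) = -172062/125 = -1376.50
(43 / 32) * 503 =21629/32 = 675.91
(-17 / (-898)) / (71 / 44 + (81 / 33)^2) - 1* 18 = -29875040/1659953 = -18.00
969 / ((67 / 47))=45543/67 = 679.75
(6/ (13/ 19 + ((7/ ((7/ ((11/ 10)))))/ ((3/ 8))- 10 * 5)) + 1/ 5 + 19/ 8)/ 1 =1293157/528760 = 2.45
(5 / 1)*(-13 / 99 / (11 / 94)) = -6110/1089 = -5.61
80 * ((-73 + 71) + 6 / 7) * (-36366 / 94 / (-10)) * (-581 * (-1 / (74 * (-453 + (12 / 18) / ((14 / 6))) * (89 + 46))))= 112686112/247990095 = 0.45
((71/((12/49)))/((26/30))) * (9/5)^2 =281799/260 = 1083.84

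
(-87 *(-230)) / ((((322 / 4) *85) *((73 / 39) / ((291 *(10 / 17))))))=39494520/147679 = 267.43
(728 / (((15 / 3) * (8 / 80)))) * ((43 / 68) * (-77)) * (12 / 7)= -121533.18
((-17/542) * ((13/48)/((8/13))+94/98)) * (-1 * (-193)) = -86385449/10198272 = -8.47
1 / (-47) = -1/47 = -0.02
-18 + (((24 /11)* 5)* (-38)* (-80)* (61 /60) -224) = 368218/11 = 33474.36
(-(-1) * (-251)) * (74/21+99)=-540403/21 = -25733.48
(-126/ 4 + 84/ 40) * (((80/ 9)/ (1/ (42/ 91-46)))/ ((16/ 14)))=406112/39 = 10413.13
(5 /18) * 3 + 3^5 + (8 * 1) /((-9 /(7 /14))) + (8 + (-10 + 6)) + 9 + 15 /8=18595/72 = 258.26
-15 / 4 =-3.75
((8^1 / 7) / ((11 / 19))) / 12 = 38/231 = 0.16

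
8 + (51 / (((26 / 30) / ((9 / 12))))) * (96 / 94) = 53.07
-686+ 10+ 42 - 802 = -1436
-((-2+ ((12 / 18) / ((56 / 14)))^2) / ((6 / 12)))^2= -5041/324 = -15.56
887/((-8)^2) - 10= 247/64 = 3.86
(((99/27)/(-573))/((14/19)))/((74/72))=-418/49469 = -0.01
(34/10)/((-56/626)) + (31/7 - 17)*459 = -813161/140 = -5808.29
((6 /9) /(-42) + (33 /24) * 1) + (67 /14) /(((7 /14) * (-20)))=317/360 = 0.88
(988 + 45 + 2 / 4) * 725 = 1498575/2 = 749287.50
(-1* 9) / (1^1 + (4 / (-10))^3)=-125/13 = -9.62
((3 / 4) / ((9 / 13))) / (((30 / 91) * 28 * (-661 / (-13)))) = 2197/951840 = 0.00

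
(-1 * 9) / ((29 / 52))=-468/29 = -16.14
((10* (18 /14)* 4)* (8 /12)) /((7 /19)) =4560/49 = 93.06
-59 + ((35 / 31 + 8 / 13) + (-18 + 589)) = 207039/403 = 513.74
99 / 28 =3.54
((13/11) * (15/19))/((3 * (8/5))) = 0.19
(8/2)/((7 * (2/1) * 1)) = 2/7 = 0.29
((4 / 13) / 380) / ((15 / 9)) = 3/6175 = 0.00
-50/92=-25/46 = -0.54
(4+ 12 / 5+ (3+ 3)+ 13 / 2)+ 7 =259/10 = 25.90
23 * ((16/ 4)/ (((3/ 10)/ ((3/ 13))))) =920/13 = 70.77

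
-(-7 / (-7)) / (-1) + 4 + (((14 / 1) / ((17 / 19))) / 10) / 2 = 983/170 = 5.78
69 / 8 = 8.62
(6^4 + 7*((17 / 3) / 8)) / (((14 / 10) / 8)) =156115/21 = 7434.05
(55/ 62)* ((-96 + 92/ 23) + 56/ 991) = -2505690/30721 = -81.56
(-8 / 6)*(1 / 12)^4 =-1/15552 = 0.00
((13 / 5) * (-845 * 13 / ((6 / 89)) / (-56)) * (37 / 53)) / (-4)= -94051373/71232 = -1320.35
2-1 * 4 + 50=48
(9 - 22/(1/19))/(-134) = 409/134 = 3.05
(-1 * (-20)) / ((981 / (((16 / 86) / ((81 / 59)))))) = 9440/3416823 = 0.00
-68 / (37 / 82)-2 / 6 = -16765/111 = -151.04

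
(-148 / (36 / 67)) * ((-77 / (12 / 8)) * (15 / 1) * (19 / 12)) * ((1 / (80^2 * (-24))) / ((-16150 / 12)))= 190883/117504000 = 0.00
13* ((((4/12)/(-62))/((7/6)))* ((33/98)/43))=-429/914438 = 0.00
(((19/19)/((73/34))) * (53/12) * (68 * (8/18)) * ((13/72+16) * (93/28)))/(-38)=-553173455/6291432 = -87.92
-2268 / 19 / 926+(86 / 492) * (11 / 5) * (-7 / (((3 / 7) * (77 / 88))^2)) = -19.27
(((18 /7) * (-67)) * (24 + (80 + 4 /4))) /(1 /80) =-1447200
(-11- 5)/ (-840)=2/105 = 0.02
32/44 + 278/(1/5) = 1390.73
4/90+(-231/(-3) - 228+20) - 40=-7693/45 = -170.96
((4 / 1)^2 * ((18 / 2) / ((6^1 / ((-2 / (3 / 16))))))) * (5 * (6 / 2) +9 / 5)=-21504/5 = -4300.80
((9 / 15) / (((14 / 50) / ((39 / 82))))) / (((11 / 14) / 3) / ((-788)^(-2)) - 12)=351/56005016 = 0.00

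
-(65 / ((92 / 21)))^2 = -1863225/8464 = -220.14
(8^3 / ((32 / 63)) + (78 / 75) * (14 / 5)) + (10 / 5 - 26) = 123364/125 = 986.91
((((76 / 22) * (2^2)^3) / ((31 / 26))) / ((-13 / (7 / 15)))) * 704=-2179072/465 = -4686.18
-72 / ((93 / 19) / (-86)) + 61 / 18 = 707779/558 = 1268.42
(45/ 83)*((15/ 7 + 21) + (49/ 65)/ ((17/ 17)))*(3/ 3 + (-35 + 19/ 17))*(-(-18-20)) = -1926486/119 = -16188.96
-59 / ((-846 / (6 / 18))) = 59/2538 = 0.02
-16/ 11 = -1.45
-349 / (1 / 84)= -29316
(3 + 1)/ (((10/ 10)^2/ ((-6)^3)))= -864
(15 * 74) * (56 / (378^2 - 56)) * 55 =23.94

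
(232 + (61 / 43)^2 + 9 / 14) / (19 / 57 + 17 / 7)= 18222861/214484 = 84.96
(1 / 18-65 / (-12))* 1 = 197/36 = 5.47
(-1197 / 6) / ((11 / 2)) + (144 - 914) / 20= -1645/22 = -74.77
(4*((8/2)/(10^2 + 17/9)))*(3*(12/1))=5.65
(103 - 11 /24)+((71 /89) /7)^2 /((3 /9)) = 955548421/9315096 = 102.58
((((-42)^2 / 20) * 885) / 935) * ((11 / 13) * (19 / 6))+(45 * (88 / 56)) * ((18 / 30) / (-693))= 24217059/108290 = 223.63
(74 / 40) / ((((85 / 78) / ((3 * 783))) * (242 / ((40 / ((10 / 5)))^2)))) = 13558428/2057 = 6591.36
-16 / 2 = -8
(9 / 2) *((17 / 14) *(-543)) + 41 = -81931/28 = -2926.11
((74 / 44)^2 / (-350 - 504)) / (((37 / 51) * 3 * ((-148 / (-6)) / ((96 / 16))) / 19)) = -2907/413336 = -0.01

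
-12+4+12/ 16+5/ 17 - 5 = -11.96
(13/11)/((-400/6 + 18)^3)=-351/34233496 = 0.00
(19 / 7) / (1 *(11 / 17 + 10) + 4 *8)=323/5075 = 0.06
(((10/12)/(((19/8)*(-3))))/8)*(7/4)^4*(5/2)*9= -60025/19456 = -3.09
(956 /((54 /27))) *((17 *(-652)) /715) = -5298152/715 = -7410.00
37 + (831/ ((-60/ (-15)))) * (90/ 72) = 4747/16 = 296.69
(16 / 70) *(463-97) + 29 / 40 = 23627/280 = 84.38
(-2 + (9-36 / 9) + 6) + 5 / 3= 32/3 = 10.67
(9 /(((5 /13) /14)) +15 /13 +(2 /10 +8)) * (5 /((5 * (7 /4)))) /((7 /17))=1489336/3185 = 467.61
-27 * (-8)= 216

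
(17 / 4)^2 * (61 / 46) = 17629/736 = 23.95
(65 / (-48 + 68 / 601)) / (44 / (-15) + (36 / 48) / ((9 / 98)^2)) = -0.02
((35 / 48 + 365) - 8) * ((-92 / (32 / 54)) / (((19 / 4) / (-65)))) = 759986.20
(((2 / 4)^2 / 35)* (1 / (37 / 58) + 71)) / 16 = 537/16576 = 0.03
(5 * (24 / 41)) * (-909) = -109080/41 = -2660.49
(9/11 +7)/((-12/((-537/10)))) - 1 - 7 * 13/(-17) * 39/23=3704287/86020 = 43.06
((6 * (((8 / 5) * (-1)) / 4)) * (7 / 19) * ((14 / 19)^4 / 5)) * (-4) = 12907776/61902475 = 0.21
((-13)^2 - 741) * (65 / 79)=-470.63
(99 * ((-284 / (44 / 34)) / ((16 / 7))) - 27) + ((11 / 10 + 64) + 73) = -9394.02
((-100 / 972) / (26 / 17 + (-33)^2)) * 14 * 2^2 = -23800/4504977 = -0.01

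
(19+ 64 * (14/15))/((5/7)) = 8267/75 = 110.23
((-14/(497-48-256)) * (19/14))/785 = -19/151505 = 0.00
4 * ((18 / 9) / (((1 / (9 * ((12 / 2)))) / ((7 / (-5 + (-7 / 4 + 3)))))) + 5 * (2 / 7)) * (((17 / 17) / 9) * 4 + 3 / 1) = -868744/315 = -2757.92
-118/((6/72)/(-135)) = 191160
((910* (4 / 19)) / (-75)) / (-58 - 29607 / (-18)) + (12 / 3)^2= 14470464/904495 = 16.00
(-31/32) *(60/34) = -465/272 = -1.71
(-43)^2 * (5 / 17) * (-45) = -416025/17 = -24472.06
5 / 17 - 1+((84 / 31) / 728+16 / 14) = 42269/95914 = 0.44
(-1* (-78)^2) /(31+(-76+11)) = 3042/17 = 178.94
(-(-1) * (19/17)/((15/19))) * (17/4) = 361/60 = 6.02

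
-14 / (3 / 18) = -84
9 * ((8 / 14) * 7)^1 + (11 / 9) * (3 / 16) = 1739/48 = 36.23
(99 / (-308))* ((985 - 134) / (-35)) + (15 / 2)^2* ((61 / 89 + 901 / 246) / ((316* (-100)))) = 893440437/114432640 = 7.81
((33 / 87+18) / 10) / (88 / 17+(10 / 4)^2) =18122/112665 = 0.16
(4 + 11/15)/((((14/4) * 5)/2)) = 284/525 = 0.54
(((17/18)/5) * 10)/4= 17/36 = 0.47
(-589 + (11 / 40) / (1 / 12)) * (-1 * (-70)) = -40999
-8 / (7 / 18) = -144/7 = -20.57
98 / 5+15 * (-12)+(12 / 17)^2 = -159.90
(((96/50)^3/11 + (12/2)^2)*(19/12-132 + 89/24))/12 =-532013827/1375000 = -386.92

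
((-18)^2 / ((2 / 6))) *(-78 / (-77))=75816/77 = 984.62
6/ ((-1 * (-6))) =1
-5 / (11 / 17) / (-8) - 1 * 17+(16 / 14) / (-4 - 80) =-207593/12936 = -16.05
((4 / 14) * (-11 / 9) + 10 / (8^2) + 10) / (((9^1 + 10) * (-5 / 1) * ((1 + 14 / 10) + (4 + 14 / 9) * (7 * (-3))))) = 19771/21884352 = 0.00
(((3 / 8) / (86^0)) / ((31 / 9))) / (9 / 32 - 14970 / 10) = -36/494915 = 0.00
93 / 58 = 1.60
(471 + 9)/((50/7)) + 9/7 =2397/35 = 68.49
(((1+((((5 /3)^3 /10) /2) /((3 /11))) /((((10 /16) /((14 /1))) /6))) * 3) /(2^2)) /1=3107/36 = 86.31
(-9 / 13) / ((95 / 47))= -423/1235 = -0.34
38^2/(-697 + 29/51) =-2.07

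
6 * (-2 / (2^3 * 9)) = -0.17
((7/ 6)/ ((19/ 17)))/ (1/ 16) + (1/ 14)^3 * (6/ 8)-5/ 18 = 30826609/1876896 = 16.42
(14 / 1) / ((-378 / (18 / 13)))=-2/39 = -0.05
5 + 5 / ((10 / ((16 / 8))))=6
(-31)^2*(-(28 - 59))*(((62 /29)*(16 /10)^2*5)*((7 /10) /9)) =413737408/6525 = 63408.03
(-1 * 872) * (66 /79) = -57552/79 = -728.51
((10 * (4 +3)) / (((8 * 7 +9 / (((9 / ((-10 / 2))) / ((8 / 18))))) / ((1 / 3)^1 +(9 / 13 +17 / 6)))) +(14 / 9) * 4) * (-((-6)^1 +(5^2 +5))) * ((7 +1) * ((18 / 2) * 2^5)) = -621818.30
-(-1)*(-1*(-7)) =7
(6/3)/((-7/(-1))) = 2/7 = 0.29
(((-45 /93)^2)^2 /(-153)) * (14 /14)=-5625/15699857 = 0.00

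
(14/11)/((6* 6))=7/198 = 0.04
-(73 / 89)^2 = -5329/7921 = -0.67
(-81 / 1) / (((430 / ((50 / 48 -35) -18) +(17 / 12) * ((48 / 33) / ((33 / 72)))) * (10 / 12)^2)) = 2558061/82900 = 30.86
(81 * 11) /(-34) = -891/34 = -26.21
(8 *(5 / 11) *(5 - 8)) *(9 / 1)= -1080/11 = -98.18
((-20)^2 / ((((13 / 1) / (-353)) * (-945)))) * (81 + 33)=1073120/819 = 1310.28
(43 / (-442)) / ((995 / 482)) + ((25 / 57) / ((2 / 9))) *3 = 49082581/8356010 = 5.87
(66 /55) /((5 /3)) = 18/25 = 0.72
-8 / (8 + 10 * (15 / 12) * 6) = -8/83 = -0.10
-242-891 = -1133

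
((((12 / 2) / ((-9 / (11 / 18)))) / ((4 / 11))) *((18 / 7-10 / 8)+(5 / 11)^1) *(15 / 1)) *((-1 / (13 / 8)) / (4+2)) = 30085/9828 = 3.06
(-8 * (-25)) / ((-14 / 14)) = -200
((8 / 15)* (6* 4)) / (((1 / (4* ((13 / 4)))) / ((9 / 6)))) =1248/5 = 249.60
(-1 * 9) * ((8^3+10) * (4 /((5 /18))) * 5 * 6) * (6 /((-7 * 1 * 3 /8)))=32472576/7 = 4638939.43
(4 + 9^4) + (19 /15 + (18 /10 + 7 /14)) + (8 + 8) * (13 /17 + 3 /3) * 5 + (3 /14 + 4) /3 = 6711.15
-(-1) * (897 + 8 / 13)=11669/13 = 897.62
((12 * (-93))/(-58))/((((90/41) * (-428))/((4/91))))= -1271/1411865 = 0.00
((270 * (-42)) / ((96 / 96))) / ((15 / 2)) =-1512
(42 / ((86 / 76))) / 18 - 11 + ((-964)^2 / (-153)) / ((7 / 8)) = -320089445/46053 = -6950.46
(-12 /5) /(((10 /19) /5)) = -114/5 = -22.80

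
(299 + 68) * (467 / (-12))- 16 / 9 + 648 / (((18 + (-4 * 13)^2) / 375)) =-695494391/48996 = -14194.92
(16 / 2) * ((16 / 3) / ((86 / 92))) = 5888/129 = 45.64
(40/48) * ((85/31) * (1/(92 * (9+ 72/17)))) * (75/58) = 7225/2977488 = 0.00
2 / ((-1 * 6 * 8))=-1/24 = -0.04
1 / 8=0.12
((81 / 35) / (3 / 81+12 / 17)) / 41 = 37179/489335 = 0.08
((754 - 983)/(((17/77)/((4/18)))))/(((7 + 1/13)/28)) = -3209206/3519 = -911.97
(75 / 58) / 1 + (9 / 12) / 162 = 8129/6264 = 1.30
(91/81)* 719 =65429/81 = 807.77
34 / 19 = 1.79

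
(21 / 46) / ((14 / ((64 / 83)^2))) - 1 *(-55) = 8717657/158447 = 55.02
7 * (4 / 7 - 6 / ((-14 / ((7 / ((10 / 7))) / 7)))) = 61/10 = 6.10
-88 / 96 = -11/12 = -0.92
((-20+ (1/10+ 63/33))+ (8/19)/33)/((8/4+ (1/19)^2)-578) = 164749/5278350 = 0.03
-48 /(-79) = 48/79 = 0.61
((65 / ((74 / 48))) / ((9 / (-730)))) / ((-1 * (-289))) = -379600/32079 = -11.83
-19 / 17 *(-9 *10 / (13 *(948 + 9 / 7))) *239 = 190722/97903 = 1.95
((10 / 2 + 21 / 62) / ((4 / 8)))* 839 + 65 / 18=5000777/558 = 8961.97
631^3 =251239591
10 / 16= 5/8 = 0.62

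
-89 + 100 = 11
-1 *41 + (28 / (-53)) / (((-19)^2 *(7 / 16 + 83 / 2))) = -526368411/12838243 = -41.00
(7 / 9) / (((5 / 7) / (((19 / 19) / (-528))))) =-49/23760 = 0.00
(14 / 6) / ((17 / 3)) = 7/17 = 0.41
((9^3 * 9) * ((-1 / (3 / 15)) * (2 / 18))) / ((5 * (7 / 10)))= -7290/7 = -1041.43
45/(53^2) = 45/2809 = 0.02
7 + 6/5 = 41/5 = 8.20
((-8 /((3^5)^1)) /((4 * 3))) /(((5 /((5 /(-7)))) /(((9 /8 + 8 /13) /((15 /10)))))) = 181/398034 = 0.00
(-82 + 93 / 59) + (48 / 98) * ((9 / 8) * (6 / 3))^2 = -450673/5782 = -77.94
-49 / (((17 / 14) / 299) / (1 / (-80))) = 102557/680 = 150.82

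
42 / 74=21/37 = 0.57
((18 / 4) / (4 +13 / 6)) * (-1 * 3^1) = -2.19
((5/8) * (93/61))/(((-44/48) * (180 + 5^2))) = -279/55022 = -0.01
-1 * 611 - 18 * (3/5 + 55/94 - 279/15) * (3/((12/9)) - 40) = -2339551/188 = -12444.42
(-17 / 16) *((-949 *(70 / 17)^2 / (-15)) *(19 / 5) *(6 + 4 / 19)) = -2743559/102 = -26897.64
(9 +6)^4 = 50625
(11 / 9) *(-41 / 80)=-451/720 = -0.63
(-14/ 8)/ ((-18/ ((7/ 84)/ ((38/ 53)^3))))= 1042139/47409408 = 0.02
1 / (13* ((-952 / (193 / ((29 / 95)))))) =-18335/358904 = -0.05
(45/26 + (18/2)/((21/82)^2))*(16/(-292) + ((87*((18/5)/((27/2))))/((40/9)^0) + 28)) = 127106822/17885 = 7106.90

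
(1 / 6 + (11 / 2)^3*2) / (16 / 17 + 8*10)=67915/16512 = 4.11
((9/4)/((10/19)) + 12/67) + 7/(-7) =9257/2680 = 3.45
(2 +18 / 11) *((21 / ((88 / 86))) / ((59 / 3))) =27090/7139 = 3.79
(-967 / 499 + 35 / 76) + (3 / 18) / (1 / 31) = 419741/113772 = 3.69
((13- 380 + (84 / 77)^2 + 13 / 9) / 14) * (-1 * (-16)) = -3174352/7623 = -416.42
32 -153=-121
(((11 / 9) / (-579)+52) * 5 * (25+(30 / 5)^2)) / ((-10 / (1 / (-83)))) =16528621/865026 = 19.11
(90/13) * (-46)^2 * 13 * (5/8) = 119025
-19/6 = -3.17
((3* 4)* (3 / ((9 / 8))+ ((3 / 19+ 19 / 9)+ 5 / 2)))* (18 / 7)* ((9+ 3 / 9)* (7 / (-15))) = -284816/285 = -999.35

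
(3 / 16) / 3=1/16 = 0.06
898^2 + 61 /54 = 43545877/54 = 806405.13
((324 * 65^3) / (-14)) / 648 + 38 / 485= -133192061/13580 = -9807.96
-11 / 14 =-0.79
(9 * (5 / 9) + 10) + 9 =24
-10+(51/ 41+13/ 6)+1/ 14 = -5612/861 = -6.52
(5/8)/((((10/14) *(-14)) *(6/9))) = -3/32 = -0.09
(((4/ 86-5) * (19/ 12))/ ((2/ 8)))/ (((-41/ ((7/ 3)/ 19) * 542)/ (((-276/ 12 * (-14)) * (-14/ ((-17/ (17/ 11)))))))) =1120238/15766509 = 0.07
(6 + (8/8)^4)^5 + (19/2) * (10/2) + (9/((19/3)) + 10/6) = 16857.59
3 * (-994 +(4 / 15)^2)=-223634/75 = -2981.79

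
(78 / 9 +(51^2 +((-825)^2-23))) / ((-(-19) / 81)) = 55340145/19 = 2912639.21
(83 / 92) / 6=83/552 = 0.15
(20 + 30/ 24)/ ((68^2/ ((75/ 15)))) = 25/1088 = 0.02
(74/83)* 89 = 6586/83 = 79.35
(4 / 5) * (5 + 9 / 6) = 26/5 = 5.20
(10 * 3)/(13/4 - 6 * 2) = -24/7 = -3.43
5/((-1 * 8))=-5/8 = -0.62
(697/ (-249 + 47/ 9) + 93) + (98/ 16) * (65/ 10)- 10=2105421/17552 = 119.95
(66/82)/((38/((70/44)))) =0.03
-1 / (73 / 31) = -31/73 = -0.42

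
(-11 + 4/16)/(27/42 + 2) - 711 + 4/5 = -264279/370 = -714.27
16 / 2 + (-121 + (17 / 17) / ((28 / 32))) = -783/7 = -111.86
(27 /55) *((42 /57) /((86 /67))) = 12663/44935 = 0.28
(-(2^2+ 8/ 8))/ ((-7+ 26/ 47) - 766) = 47/7261 = 0.01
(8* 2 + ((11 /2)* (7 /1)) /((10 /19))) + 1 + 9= 1983/20 = 99.15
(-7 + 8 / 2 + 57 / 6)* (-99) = -1287/2 = -643.50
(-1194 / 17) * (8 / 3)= -3184/17 = -187.29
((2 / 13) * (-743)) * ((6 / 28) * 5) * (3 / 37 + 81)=-33435000/3367 = -9930.20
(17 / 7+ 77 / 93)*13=27560/651 = 42.33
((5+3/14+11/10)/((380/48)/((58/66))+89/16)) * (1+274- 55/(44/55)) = 4229940/47327 = 89.38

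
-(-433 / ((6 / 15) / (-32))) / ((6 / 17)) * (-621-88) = 208757960/3 = 69585986.67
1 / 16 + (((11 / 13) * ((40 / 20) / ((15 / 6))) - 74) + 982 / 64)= -120467/2080 = -57.92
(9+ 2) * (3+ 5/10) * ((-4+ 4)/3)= 0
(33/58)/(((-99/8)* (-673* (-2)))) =-2/58551 = 0.00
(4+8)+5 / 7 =89/7 = 12.71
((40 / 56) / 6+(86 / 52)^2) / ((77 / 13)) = 40519/84084 = 0.48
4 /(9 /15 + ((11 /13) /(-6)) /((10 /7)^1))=3120/391 = 7.98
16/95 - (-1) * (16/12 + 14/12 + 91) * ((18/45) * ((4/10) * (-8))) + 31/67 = -3788731/31825 = -119.05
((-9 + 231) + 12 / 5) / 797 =1122/3985 = 0.28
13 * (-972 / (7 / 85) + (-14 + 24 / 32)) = -4301063/28 = -153609.39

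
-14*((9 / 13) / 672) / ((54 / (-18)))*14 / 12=7/1248 = 0.01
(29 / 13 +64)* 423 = 364203/13 = 28015.62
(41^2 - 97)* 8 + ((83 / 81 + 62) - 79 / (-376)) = 387864311/30456 = 12735.23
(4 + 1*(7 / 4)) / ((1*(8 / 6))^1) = 69/16 = 4.31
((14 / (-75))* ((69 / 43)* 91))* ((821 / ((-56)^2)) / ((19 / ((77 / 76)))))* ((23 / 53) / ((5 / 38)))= -434743309/346408000 = -1.26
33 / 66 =1/2 = 0.50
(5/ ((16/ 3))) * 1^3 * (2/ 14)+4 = 463/112 = 4.13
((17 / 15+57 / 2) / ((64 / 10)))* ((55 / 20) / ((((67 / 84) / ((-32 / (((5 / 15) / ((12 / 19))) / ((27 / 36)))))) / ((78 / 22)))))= -6552819/2546 = -2573.77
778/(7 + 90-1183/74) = 57572/5995 = 9.60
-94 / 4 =-47/2 = -23.50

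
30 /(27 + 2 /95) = 2850/2567 = 1.11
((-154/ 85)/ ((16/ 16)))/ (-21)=22/255 = 0.09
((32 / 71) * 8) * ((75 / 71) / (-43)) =-19200/216763 = -0.09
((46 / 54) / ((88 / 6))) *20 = 115/99 = 1.16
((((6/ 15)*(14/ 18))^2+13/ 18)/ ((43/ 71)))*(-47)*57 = -210307751/58050 = -3622.87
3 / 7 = 0.43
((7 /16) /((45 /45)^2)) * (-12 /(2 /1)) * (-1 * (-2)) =-21/4 = -5.25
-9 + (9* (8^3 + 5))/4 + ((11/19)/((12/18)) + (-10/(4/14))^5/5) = -798244711/76 = -10503219.88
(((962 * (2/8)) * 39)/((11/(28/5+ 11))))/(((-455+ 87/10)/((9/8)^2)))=-126116757/3141952 = -40.14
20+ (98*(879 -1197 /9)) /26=36814/13 = 2831.85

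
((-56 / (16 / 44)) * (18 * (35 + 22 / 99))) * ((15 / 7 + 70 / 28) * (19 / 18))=-4306445/9 = -478493.89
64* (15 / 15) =64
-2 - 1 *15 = -17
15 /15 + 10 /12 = 11/6 = 1.83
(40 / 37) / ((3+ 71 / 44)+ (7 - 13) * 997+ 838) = -1760/8366921 = 0.00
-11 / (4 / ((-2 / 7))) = 0.79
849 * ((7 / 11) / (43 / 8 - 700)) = -47544/61127 = -0.78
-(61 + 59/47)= -62.26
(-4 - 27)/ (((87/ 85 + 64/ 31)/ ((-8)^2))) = -5227840/8137 = -642.48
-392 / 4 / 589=-98/589 = -0.17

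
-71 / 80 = -0.89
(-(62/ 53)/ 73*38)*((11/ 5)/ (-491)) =25916/9498395 = 0.00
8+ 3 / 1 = 11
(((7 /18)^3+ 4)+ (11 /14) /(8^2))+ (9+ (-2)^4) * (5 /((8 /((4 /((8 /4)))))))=23071171/653184 = 35.32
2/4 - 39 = -77/2 = -38.50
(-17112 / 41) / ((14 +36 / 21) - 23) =39928/697 = 57.29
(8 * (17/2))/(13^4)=68/28561 = 0.00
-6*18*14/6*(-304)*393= 30106944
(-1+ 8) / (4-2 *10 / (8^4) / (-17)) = 121856/69637 = 1.75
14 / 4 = 7/2 = 3.50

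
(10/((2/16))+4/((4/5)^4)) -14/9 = 50809/576 = 88.21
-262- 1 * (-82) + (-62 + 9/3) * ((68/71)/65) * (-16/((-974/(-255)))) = -79273284/449501 = -176.36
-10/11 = -0.91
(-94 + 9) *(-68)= 5780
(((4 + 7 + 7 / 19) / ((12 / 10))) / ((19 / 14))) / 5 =504/361 = 1.40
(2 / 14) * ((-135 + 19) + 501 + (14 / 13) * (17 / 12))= 55.22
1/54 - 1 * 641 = -34613/54 = -640.98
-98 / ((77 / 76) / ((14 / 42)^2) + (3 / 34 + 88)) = -126616/125591 = -1.01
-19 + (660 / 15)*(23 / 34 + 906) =677871/17 = 39874.76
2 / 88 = 1/44 = 0.02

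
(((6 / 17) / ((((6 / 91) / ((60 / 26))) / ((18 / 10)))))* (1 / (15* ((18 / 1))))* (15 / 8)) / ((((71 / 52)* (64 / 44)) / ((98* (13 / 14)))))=7.08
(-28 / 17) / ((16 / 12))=-21/17 = -1.24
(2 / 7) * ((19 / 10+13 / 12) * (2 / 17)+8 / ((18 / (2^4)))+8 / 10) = 12641/5355 = 2.36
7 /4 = 1.75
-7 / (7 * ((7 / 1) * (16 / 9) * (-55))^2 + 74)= -567/265625194 = 0.00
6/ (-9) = -2/3 = -0.67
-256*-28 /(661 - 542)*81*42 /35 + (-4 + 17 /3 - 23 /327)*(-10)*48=47146176/9265 = 5088.63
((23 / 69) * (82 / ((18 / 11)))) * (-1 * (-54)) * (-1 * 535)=-482570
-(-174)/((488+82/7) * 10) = 203/5830 = 0.03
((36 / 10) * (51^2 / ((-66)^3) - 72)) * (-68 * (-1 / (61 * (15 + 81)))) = -3.01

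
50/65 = 10/13 = 0.77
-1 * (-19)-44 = -25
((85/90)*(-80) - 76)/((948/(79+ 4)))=-28303/2133 = -13.27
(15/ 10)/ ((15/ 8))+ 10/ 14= 53/35 = 1.51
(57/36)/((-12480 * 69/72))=-19/143520 = 0.00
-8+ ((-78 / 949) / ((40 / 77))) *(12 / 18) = -5917/730 = -8.11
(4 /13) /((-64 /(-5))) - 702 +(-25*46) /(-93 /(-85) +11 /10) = -95126103/77584 = -1226.10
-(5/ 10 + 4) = -9/2 = -4.50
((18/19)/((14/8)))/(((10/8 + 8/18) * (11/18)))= 0.52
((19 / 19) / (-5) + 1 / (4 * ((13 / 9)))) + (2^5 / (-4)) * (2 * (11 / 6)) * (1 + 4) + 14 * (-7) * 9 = -802381/780 = -1028.69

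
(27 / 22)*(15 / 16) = 405/352 = 1.15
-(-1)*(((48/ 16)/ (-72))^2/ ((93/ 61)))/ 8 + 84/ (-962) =-17969507/206129664 = -0.09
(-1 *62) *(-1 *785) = 48670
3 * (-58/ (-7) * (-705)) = -122670/7 = -17524.29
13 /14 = 0.93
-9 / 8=-1.12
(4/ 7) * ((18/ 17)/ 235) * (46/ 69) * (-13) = -624/27965 = -0.02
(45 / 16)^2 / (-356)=-2025/91136 = -0.02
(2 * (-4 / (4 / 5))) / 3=-3.33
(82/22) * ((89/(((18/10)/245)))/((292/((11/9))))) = 4470025/23652 = 188.99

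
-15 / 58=-0.26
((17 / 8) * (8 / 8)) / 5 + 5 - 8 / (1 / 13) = -3943/40 = -98.58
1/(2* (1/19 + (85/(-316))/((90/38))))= -27018/3293 = -8.20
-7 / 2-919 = -1845/2 = -922.50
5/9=0.56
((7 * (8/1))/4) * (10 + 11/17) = 2534/17 = 149.06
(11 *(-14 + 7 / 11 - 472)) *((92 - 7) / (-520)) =90763/104 = 872.72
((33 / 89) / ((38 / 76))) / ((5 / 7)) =462/445 = 1.04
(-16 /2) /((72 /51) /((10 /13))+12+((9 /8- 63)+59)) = -5440/7453 = -0.73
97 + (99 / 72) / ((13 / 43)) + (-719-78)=-72327/104 = -695.45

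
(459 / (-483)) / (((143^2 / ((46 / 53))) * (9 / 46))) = -1564/7586579 = 0.00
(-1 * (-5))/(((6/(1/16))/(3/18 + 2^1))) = 65/576 = 0.11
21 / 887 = 0.02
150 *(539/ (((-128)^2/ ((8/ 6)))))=13475/2048 = 6.58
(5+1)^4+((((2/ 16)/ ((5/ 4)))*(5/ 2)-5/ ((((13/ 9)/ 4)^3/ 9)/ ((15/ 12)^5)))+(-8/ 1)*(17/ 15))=-859028347/527280 = -1629.17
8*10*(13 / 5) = 208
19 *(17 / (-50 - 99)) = -323/149 = -2.17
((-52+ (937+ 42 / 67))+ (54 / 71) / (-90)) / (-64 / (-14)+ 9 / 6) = 294902076/2021725 = 145.87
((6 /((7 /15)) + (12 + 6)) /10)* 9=972/35 = 27.77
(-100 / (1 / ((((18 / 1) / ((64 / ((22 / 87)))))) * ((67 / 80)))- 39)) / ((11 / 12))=241200/49109 = 4.91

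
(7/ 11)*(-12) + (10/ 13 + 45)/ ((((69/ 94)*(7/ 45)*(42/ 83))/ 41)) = 32469.63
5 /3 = 1.67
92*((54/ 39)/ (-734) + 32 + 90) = 53548876/4771 = 11223.83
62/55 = 1.13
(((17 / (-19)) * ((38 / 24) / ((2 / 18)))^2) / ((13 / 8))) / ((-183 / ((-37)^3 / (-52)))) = 49082757/82472 = 595.14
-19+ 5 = -14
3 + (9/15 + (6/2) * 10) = 168/5 = 33.60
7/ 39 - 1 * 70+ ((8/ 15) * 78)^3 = 350617193/4875 = 71921.48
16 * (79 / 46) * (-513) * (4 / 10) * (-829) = 537550128/115 = 4674348.94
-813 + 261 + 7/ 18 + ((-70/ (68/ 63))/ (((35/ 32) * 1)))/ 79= -13352791/24174 = -552.36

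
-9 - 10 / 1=-19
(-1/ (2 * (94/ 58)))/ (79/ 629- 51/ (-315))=-1915305/1784872 = -1.07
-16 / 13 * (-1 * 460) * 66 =485760/13 = 37366.15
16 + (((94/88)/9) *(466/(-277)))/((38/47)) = 32831671/2084148 = 15.75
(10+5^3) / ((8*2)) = 135/16 = 8.44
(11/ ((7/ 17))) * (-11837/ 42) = -316217/42 = -7528.98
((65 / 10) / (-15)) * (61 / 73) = -793/2190 = -0.36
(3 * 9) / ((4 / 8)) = 54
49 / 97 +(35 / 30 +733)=427579/582 = 734.67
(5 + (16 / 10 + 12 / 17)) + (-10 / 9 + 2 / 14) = 33938/5355 = 6.34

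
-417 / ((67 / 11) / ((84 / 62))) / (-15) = 64218/10385 = 6.18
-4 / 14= -2/7 = -0.29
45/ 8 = 5.62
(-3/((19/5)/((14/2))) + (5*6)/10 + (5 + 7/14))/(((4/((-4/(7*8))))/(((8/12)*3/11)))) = -113/11704 = -0.01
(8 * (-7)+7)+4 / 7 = -339/7 = -48.43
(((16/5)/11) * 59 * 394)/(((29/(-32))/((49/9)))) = -583195648/14355 = -40626.66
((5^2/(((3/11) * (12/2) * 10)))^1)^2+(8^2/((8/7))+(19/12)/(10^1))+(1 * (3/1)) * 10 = 88.49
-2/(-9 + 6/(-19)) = 38/177 = 0.21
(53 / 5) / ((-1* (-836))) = 53/4180 = 0.01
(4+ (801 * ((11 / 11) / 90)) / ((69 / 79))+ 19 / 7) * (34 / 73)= 1387999/176295 = 7.87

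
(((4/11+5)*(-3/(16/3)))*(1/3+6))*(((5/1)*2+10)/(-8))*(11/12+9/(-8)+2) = 241015/2816 = 85.59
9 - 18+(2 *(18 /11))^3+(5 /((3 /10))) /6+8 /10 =1774756/59895 = 29.63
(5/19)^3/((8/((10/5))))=125/27436 = 0.00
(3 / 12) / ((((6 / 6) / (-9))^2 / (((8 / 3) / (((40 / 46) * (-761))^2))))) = 14283/115824200 = 0.00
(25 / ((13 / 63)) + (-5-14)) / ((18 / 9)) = 664/13 = 51.08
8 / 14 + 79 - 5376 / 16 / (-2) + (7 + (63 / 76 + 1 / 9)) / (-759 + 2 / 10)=642444469/2595096 = 247.56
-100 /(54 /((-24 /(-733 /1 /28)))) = -11200/6597 = -1.70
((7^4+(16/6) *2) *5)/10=7219/6 = 1203.17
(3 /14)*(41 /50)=123/700 = 0.18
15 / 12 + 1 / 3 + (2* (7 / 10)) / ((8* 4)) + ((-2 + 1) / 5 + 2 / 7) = 1151/672 = 1.71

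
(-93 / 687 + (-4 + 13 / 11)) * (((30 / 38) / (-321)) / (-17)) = -37200/87059159 = 0.00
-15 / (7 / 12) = -180/7 = -25.71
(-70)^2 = 4900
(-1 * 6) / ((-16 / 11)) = 33/8 = 4.12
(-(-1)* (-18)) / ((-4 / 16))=72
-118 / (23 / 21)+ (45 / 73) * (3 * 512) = 839.11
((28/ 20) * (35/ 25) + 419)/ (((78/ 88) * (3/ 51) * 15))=2623984/4875 = 538.25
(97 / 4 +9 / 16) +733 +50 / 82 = 497525/656 = 758.42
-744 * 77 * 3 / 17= -171864/17 = -10109.65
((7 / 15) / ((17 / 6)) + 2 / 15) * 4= 1.19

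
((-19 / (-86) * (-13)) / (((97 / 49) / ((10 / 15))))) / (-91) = 133/12513 = 0.01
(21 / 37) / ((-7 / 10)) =-30/37 = -0.81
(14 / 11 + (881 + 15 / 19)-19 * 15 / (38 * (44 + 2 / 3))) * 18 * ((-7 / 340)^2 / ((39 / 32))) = 290781729/52609271 = 5.53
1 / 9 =0.11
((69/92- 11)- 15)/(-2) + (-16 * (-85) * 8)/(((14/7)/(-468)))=-20367259/8 = -2545907.38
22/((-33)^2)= 2/99 = 0.02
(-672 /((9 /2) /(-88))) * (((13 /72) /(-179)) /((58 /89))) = -2850848/140157 = -20.34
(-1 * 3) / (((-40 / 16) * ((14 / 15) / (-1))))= -9/7 = -1.29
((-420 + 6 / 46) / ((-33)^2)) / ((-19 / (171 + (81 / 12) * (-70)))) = -647019/105754 = -6.12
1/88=0.01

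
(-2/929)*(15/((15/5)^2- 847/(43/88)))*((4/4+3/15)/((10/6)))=4644/344422105 = 0.00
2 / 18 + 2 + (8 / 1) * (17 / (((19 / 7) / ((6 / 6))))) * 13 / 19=118243/3249 = 36.39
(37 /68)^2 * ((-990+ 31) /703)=-35483/87856 = -0.40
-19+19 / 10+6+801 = 7899/10 = 789.90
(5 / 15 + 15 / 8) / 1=53/24 = 2.21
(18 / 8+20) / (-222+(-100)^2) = 89/39112 = 0.00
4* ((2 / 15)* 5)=8/3 = 2.67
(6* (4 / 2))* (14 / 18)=9.33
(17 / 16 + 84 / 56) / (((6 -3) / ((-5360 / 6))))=-763.06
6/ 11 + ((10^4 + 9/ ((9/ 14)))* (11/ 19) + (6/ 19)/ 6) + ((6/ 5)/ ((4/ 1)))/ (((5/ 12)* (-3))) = 30294221/5225 = 5797.94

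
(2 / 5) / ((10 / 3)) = 3/25 = 0.12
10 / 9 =1.11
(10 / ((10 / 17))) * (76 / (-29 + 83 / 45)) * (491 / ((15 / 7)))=-6660906/611 = -10901.65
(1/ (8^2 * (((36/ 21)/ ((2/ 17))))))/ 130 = 7/848640 = 0.00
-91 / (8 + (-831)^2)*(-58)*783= 4132674/690569 = 5.98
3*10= 30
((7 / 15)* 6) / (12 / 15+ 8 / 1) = 7/22 = 0.32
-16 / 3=-5.33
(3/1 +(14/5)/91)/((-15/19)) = -3743/975 = -3.84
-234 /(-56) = 117/28 = 4.18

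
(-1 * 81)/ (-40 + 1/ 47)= 3807/1879 = 2.03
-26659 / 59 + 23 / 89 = -2371294/5251 = -451.59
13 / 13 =1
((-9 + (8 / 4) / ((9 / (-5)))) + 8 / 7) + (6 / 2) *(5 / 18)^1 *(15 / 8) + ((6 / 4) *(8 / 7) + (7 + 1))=2327/1008 = 2.31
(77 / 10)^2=5929/100 = 59.29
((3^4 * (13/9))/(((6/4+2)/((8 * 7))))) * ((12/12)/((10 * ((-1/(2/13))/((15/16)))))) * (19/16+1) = -945/16 = -59.06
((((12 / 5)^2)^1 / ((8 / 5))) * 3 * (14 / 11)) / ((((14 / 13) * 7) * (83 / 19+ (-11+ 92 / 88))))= -26676/81725 = -0.33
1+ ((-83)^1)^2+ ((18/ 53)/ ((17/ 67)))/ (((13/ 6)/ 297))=82851662/11713 = 7073.48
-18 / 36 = -1/2 = -0.50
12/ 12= 1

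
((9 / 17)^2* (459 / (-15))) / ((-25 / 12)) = 8748/2125 = 4.12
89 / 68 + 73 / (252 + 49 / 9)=250889/157556 = 1.59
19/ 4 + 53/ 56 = 319/56 = 5.70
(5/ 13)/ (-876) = -5/11388 = 0.00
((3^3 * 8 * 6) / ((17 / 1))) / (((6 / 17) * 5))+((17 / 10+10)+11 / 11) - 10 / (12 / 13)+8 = 796/15 = 53.07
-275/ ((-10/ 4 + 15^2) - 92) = -2.11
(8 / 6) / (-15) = -4/45 = -0.09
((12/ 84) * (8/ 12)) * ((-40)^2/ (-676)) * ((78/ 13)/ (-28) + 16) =-6800/1911 = -3.56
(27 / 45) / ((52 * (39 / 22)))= 11/1690 = 0.01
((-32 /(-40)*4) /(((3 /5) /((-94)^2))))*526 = 74363776/3 = 24787925.33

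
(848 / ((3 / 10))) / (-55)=-51.39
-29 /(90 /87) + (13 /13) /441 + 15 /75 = -24547/882 = -27.83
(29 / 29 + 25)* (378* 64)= 628992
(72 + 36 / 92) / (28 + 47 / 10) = 5550/2507 = 2.21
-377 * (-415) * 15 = 2346825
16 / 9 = 1.78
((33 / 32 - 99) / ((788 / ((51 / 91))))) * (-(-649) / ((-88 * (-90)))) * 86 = -9013961/18357248 = -0.49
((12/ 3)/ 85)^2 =16/7225 = 0.00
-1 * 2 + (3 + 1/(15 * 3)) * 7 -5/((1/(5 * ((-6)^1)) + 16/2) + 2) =18.65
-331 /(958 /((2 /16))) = -331/7664 = -0.04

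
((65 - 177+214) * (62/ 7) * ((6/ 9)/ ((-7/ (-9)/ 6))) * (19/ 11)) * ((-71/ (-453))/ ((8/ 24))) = 307118736/81389 = 3773.47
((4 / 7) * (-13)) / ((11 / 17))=-884/77 = -11.48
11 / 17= 0.65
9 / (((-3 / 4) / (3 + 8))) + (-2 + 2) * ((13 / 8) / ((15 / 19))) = -132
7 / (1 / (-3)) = -21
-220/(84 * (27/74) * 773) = -4070/438291 = -0.01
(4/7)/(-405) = -4/2835 = 0.00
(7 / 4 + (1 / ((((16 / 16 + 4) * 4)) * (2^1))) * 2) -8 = -31/5 = -6.20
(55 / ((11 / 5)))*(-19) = -475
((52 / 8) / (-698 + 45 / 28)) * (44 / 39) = -616/58497 = -0.01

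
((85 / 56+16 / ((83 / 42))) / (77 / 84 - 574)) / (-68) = 134061/543393032 = 0.00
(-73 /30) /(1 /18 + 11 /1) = -219/995 = -0.22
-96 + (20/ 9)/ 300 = -95.99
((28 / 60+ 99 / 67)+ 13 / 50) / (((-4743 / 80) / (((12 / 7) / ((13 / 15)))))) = -708896/9639357 = -0.07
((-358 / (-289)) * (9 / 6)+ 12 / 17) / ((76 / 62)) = 1209/578 = 2.09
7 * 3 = 21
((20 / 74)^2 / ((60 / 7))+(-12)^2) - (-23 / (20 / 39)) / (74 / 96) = 4152019/20535 = 202.19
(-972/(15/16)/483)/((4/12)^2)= -15552/805 = -19.32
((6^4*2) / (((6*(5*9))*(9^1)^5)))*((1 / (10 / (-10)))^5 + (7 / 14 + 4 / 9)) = -8/885735 = 0.00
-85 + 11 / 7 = -584/7 = -83.43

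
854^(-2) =1/729316 = 0.00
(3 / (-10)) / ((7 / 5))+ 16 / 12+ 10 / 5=131/42 = 3.12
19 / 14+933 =934.36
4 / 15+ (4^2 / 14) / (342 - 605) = 7244/27615 = 0.26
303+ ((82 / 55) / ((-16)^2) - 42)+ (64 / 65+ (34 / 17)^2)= 4868689/18304 = 265.99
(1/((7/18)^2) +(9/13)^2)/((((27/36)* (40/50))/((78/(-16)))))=-293625/5096 = -57.62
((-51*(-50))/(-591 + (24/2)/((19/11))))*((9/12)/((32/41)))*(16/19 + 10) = -1794775/39456 = -45.49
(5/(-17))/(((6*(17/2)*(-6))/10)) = 25/2601 = 0.01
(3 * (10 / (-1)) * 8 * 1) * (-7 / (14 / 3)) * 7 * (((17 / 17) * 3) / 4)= 1890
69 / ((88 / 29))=2001/88 = 22.74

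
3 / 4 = 0.75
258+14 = 272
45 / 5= 9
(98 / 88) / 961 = 49/42284 = 0.00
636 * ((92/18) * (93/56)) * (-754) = -28492906/7 = -4070415.14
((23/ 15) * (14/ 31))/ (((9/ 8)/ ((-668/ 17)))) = -1720768/71145 = -24.19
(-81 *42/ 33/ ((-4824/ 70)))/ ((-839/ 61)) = -0.11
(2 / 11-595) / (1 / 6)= -39258/11 = -3568.91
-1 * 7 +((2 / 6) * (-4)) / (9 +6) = -319/45 = -7.09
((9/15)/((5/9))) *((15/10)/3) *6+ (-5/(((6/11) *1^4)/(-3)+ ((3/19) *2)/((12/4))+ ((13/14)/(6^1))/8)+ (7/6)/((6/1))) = 131370437/1446300 = 90.83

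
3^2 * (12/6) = 18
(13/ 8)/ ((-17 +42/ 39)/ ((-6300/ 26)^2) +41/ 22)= 39414375/45195922 = 0.87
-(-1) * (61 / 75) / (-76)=-61/5700 = -0.01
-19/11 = -1.73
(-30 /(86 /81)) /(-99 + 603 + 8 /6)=-3645/65188 = -0.06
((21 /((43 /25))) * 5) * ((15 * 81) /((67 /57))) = 181794375/2881 = 63101.14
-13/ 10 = -1.30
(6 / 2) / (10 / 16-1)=-8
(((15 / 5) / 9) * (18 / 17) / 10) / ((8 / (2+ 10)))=9/170 = 0.05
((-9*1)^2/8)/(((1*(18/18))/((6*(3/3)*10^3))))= 60750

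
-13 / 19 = -0.68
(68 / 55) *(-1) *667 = -45356/55 = -824.65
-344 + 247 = -97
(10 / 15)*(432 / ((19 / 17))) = 4896/19 = 257.68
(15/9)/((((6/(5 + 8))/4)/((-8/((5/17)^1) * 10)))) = -35360/9 = -3928.89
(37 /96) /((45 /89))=3293/4320 = 0.76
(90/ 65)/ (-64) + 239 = 99415/416 = 238.98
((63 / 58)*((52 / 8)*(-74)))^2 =272970.22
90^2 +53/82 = 664253/82 = 8100.65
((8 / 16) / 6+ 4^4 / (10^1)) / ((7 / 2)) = 7.34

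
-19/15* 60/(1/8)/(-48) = 38/3 = 12.67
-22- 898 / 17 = -1272/17 = -74.82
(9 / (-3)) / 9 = -1/3 = -0.33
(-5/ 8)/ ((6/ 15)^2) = -125/32 = -3.91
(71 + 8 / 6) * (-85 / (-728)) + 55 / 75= 9.18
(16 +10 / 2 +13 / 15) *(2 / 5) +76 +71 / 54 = 116183/1350 = 86.06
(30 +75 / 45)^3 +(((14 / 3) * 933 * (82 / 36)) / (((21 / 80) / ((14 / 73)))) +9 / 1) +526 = 8658220/219 = 39535.25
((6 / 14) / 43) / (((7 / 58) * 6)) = 29/2107 = 0.01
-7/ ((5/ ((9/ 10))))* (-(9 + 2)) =693/50 = 13.86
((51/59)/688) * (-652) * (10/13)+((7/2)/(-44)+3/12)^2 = -0.60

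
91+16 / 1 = 107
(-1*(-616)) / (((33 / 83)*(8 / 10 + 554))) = 11620/4161 = 2.79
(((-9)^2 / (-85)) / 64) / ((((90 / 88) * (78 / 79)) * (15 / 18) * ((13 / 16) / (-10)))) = 15642/71825 = 0.22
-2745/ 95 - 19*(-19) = 6310/19 = 332.11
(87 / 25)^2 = 7569/625 = 12.11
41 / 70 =0.59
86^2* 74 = 547304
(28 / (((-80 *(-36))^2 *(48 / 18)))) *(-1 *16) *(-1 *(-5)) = -7/69120 = 0.00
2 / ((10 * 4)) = 0.05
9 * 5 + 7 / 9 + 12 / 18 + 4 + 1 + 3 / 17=7898/153 = 51.62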